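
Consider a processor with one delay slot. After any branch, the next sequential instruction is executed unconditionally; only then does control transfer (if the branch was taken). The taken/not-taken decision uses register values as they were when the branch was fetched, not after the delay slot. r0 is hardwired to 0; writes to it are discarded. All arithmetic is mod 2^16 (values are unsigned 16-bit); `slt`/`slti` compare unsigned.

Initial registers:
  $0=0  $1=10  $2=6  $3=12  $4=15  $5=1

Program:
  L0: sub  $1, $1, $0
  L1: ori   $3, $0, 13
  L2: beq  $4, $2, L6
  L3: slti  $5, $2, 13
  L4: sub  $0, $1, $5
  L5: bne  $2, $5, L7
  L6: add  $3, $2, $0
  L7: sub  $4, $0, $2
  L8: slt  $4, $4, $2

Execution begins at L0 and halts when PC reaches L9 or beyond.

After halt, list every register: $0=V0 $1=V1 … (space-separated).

  step pc=0: sub  $1, $1, $0  regs=(0,10,6,12,15,1)
  step pc=1: ori   $3, $0, 13  regs=(0,10,6,13,15,1)
  step pc=2: beq  $4, $2, L6  cond=F  regs=(0,10,6,13,15,1)
  step pc=3: slti  $5, $2, 13  regs=(0,10,6,13,15,1)
  step pc=4: sub  $0, $1, $5  regs=(0,10,6,13,15,1)
  step pc=5: bne  $2, $5, L7  cond=T  regs=(0,10,6,13,15,1)
  step pc=6: add  $3, $2, $0  regs=(0,10,6,6,15,1)
  step pc=7: sub  $4, $0, $2  regs=(0,10,6,6,65530,1)
  step pc=8: slt  $4, $4, $2  regs=(0,10,6,6,0,1)

$0=0 $1=10 $2=6 $3=6 $4=0 $5=1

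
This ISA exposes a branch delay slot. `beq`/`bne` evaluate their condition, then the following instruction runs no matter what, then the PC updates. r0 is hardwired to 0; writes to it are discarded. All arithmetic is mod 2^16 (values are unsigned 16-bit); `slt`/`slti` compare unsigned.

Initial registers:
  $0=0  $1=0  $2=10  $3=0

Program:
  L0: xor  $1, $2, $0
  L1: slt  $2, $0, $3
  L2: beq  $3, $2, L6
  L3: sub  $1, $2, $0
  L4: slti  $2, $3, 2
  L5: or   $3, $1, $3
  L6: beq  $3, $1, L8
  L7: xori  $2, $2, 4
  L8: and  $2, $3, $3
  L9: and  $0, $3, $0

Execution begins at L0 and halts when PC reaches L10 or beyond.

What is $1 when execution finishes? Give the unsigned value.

  step pc=0: xor  $1, $2, $0  regs=(0,10,10,0)
  step pc=1: slt  $2, $0, $3  regs=(0,10,0,0)
  step pc=2: beq  $3, $2, L6  cond=T  regs=(0,10,0,0)
  step pc=3: sub  $1, $2, $0  regs=(0,0,0,0)
  step pc=6: beq  $3, $1, L8  cond=T  regs=(0,0,0,0)
  step pc=7: xori  $2, $2, 4  regs=(0,0,4,0)
  step pc=8: and  $2, $3, $3  regs=(0,0,0,0)
  step pc=9: and  $0, $3, $0  regs=(0,0,0,0)

0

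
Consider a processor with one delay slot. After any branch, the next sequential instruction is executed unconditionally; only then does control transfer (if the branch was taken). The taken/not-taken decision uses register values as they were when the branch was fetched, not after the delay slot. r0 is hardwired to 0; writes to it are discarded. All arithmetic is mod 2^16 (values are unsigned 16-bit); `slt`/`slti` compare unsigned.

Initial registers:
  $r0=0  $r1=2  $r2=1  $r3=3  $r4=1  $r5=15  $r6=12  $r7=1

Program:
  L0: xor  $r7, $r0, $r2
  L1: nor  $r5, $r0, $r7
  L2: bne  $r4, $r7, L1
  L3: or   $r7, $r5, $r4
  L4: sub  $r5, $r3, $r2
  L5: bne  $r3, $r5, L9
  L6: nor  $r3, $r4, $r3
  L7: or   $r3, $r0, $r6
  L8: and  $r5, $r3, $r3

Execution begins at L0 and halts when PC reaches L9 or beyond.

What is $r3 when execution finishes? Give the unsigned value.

65532

PC=0  xor  $r7, $r0, $r2     | $r0=0 $r1=2 $r2=1 $r3=3 $r4=1 $r5=15 $r6=12 $r7=1
PC=1  nor  $r5, $r0, $r7     | $r0=0 $r1=2 $r2=1 $r3=3 $r4=1 $r5=65534 $r6=12 $r7=1
PC=2  bne  $r4, $r7, L1      | $r0=0 $r1=2 $r2=1 $r3=3 $r4=1 $r5=65534 $r6=12 $r7=1  [not taken]
PC=3  or   $r7, $r5, $r4     | $r0=0 $r1=2 $r2=1 $r3=3 $r4=1 $r5=65534 $r6=12 $r7=65535
PC=4  sub  $r5, $r3, $r2     | $r0=0 $r1=2 $r2=1 $r3=3 $r4=1 $r5=2 $r6=12 $r7=65535
PC=5  bne  $r3, $r5, L9      | $r0=0 $r1=2 $r2=1 $r3=3 $r4=1 $r5=2 $r6=12 $r7=65535  [TAKEN]
PC=6  nor  $r3, $r4, $r3     | $r0=0 $r1=2 $r2=1 $r3=65532 $r4=1 $r5=2 $r6=12 $r7=65535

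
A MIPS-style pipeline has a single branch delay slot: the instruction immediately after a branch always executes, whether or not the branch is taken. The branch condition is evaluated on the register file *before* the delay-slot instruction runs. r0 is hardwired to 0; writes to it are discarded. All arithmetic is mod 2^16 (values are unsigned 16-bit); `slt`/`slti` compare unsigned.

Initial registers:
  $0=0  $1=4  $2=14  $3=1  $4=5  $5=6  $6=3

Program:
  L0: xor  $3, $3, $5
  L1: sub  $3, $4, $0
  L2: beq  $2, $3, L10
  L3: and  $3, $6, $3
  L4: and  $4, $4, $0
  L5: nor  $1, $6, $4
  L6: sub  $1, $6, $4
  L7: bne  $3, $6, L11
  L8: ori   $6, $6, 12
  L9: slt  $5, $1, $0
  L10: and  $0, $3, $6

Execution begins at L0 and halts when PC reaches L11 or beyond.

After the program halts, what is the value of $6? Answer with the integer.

[0] xor  $3, $3, $5  →  {$0:0, $1:4, $2:14, $3:7, $4:5, $5:6, $6:3}
[1] sub  $3, $4, $0  →  {$0:0, $1:4, $2:14, $3:5, $4:5, $5:6, $6:3}
[2] beq  $2, $3, L10  →  {$0:0, $1:4, $2:14, $3:5, $4:5, $5:6, $6:3}  ⟨branch fallthrough⟩
[3] and  $3, $6, $3  →  {$0:0, $1:4, $2:14, $3:1, $4:5, $5:6, $6:3}
[4] and  $4, $4, $0  →  {$0:0, $1:4, $2:14, $3:1, $4:0, $5:6, $6:3}
[5] nor  $1, $6, $4  →  {$0:0, $1:65532, $2:14, $3:1, $4:0, $5:6, $6:3}
[6] sub  $1, $6, $4  →  {$0:0, $1:3, $2:14, $3:1, $4:0, $5:6, $6:3}
[7] bne  $3, $6, L11  →  {$0:0, $1:3, $2:14, $3:1, $4:0, $5:6, $6:3}  ⟨branch taken⟩
[8] ori   $6, $6, 12  →  {$0:0, $1:3, $2:14, $3:1, $4:0, $5:6, $6:15}

15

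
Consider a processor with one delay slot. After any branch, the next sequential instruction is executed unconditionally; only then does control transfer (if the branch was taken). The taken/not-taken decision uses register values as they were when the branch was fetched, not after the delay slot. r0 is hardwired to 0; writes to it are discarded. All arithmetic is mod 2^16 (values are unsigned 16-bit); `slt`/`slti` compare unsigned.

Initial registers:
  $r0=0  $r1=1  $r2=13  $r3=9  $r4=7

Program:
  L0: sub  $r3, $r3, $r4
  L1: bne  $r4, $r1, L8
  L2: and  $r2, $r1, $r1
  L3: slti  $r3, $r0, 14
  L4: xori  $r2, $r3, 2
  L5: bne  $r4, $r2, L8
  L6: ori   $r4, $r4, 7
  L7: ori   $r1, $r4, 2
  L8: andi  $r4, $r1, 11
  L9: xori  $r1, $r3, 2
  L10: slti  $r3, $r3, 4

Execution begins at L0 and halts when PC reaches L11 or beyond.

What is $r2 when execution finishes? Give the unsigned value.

1

#0 sub  $r3, $r3, $r4 ; 0/1/13/2/7
#1 bne  $r4, $r1, L8 ; 0/1/13/2/7 ; →target
#2 and  $r2, $r1, $r1 ; 0/1/1/2/7
#8 andi  $r4, $r1, 11 ; 0/1/1/2/1
#9 xori  $r1, $r3, 2 ; 0/0/1/2/1
#10 slti  $r3, $r3, 4 ; 0/0/1/1/1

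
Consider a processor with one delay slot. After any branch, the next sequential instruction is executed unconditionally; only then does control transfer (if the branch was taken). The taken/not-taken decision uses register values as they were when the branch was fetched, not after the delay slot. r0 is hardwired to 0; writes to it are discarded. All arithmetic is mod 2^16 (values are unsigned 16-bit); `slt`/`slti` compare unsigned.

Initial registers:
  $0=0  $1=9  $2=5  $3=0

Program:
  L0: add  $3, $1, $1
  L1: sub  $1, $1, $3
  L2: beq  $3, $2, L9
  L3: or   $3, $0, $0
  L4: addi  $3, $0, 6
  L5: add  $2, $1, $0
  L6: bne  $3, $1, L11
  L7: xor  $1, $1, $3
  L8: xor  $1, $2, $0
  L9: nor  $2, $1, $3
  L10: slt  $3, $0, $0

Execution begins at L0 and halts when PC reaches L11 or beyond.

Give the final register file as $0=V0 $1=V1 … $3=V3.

  step pc=0: add  $3, $1, $1  regs=(0,9,5,18)
  step pc=1: sub  $1, $1, $3  regs=(0,65527,5,18)
  step pc=2: beq  $3, $2, L9  cond=F  regs=(0,65527,5,18)
  step pc=3: or   $3, $0, $0  regs=(0,65527,5,0)
  step pc=4: addi  $3, $0, 6  regs=(0,65527,5,6)
  step pc=5: add  $2, $1, $0  regs=(0,65527,65527,6)
  step pc=6: bne  $3, $1, L11  cond=T  regs=(0,65527,65527,6)
  step pc=7: xor  $1, $1, $3  regs=(0,65521,65527,6)

$0=0 $1=65521 $2=65527 $3=6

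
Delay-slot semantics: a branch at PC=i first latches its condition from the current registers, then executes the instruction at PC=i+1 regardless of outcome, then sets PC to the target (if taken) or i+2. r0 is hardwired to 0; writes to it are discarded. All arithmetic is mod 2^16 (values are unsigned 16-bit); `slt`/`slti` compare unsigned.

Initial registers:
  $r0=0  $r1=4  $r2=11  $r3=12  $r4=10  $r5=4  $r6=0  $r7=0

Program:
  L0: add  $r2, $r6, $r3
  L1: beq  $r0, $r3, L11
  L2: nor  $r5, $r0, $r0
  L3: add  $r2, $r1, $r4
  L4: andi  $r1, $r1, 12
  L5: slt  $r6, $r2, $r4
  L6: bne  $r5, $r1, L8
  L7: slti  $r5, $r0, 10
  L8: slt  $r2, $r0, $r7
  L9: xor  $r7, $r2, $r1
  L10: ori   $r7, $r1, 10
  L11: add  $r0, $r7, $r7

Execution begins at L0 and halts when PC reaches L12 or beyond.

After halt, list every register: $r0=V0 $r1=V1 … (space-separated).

$r0=0 $r1=4 $r2=0 $r3=12 $r4=10 $r5=1 $r6=0 $r7=14

#0 add  $r2, $r6, $r3 ; 0/4/12/12/10/4/0/0
#1 beq  $r0, $r3, L11 ; 0/4/12/12/10/4/0/0 ; →fallthru
#2 nor  $r5, $r0, $r0 ; 0/4/12/12/10/65535/0/0
#3 add  $r2, $r1, $r4 ; 0/4/14/12/10/65535/0/0
#4 andi  $r1, $r1, 12 ; 0/4/14/12/10/65535/0/0
#5 slt  $r6, $r2, $r4 ; 0/4/14/12/10/65535/0/0
#6 bne  $r5, $r1, L8 ; 0/4/14/12/10/65535/0/0 ; →target
#7 slti  $r5, $r0, 10 ; 0/4/14/12/10/1/0/0
#8 slt  $r2, $r0, $r7 ; 0/4/0/12/10/1/0/0
#9 xor  $r7, $r2, $r1 ; 0/4/0/12/10/1/0/4
#10 ori   $r7, $r1, 10 ; 0/4/0/12/10/1/0/14
#11 add  $r0, $r7, $r7 ; 0/4/0/12/10/1/0/14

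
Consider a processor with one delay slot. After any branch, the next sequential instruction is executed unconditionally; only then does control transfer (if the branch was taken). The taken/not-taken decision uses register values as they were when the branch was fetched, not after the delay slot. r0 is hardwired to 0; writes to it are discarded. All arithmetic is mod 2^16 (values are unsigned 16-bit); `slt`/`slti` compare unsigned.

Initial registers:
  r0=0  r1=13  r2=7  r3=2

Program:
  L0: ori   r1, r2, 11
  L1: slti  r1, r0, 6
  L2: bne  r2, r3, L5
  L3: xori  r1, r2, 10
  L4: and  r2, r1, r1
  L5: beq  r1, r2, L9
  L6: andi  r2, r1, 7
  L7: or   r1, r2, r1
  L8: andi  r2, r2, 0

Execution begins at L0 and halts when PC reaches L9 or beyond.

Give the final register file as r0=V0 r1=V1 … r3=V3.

[0] ori   r1, r2, 11  →  {r0:0, r1:15, r2:7, r3:2}
[1] slti  r1, r0, 6  →  {r0:0, r1:1, r2:7, r3:2}
[2] bne  r2, r3, L5  →  {r0:0, r1:1, r2:7, r3:2}  ⟨branch taken⟩
[3] xori  r1, r2, 10  →  {r0:0, r1:13, r2:7, r3:2}
[5] beq  r1, r2, L9  →  {r0:0, r1:13, r2:7, r3:2}  ⟨branch fallthrough⟩
[6] andi  r2, r1, 7  →  {r0:0, r1:13, r2:5, r3:2}
[7] or   r1, r2, r1  →  {r0:0, r1:13, r2:5, r3:2}
[8] andi  r2, r2, 0  →  {r0:0, r1:13, r2:0, r3:2}

r0=0 r1=13 r2=0 r3=2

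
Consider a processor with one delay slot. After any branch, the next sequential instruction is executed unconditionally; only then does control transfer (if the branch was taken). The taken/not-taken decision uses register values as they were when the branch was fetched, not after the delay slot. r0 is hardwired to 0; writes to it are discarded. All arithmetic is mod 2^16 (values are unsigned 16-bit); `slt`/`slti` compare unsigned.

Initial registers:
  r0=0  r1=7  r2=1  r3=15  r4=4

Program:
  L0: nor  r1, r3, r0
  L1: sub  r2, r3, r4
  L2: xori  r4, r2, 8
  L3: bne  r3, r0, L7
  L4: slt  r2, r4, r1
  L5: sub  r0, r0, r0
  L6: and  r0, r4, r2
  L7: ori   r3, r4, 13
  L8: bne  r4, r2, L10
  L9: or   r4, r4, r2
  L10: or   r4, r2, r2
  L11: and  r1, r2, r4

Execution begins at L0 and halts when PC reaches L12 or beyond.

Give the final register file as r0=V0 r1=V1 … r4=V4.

r0=0 r1=1 r2=1 r3=15 r4=1

PC=0  nor  r1, r3, r0        | r0=0 r1=65520 r2=1 r3=15 r4=4
PC=1  sub  r2, r3, r4        | r0=0 r1=65520 r2=11 r3=15 r4=4
PC=2  xori  r4, r2, 8        | r0=0 r1=65520 r2=11 r3=15 r4=3
PC=3  bne  r3, r0, L7        | r0=0 r1=65520 r2=11 r3=15 r4=3  [TAKEN]
PC=4  slt  r2, r4, r1        | r0=0 r1=65520 r2=1 r3=15 r4=3
PC=7  ori   r3, r4, 13       | r0=0 r1=65520 r2=1 r3=15 r4=3
PC=8  bne  r4, r2, L10       | r0=0 r1=65520 r2=1 r3=15 r4=3  [TAKEN]
PC=9  or   r4, r4, r2        | r0=0 r1=65520 r2=1 r3=15 r4=3
PC=10 or   r4, r2, r2        | r0=0 r1=65520 r2=1 r3=15 r4=1
PC=11 and  r1, r2, r4        | r0=0 r1=1 r2=1 r3=15 r4=1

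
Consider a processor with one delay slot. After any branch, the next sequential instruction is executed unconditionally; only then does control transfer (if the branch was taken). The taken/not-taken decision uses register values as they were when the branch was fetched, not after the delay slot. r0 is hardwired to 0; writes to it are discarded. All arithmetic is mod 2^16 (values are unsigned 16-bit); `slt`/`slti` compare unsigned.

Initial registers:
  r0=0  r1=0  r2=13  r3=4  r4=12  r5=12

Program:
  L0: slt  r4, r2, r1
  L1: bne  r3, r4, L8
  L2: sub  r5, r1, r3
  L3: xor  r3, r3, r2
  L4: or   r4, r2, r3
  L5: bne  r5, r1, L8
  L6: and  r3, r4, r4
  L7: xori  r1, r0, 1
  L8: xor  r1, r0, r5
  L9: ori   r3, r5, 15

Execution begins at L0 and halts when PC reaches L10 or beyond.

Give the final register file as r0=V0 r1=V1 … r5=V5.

r0=0 r1=65532 r2=13 r3=65535 r4=0 r5=65532

  step pc=0: slt  r4, r2, r1  regs=(0,0,13,4,0,12)
  step pc=1: bne  r3, r4, L8  cond=T  regs=(0,0,13,4,0,12)
  step pc=2: sub  r5, r1, r3  regs=(0,0,13,4,0,65532)
  step pc=8: xor  r1, r0, r5  regs=(0,65532,13,4,0,65532)
  step pc=9: ori   r3, r5, 15  regs=(0,65532,13,65535,0,65532)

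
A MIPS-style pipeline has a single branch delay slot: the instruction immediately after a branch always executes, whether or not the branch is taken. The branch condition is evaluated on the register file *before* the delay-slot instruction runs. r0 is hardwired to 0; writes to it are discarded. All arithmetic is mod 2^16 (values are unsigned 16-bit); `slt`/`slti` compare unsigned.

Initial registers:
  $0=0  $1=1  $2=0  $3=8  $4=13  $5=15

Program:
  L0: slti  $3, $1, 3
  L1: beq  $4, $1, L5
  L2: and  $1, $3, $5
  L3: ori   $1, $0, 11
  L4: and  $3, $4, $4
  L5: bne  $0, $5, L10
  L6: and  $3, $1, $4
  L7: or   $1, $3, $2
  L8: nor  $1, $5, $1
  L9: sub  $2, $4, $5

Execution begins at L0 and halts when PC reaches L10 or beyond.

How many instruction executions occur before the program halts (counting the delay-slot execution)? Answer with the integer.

7

  step pc=0: slti  $3, $1, 3  regs=(0,1,0,1,13,15)
  step pc=1: beq  $4, $1, L5  cond=F  regs=(0,1,0,1,13,15)
  step pc=2: and  $1, $3, $5  regs=(0,1,0,1,13,15)
  step pc=3: ori   $1, $0, 11  regs=(0,11,0,1,13,15)
  step pc=4: and  $3, $4, $4  regs=(0,11,0,13,13,15)
  step pc=5: bne  $0, $5, L10  cond=T  regs=(0,11,0,13,13,15)
  step pc=6: and  $3, $1, $4  regs=(0,11,0,9,13,15)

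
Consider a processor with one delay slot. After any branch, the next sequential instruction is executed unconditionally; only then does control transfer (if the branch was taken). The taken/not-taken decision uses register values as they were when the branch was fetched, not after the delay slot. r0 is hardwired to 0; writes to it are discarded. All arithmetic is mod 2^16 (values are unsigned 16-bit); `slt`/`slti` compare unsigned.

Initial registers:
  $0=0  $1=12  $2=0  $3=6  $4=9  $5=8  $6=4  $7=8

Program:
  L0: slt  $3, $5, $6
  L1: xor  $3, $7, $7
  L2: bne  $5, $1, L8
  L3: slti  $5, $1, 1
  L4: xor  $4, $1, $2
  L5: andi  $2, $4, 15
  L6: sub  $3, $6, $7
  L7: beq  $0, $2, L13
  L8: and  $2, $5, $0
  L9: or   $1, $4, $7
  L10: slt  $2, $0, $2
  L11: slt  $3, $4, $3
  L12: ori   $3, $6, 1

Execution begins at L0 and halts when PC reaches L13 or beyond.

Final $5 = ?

PC=0  slt  $3, $5, $6        | $0=0 $1=12 $2=0 $3=0 $4=9 $5=8 $6=4 $7=8
PC=1  xor  $3, $7, $7        | $0=0 $1=12 $2=0 $3=0 $4=9 $5=8 $6=4 $7=8
PC=2  bne  $5, $1, L8        | $0=0 $1=12 $2=0 $3=0 $4=9 $5=8 $6=4 $7=8  [TAKEN]
PC=3  slti  $5, $1, 1        | $0=0 $1=12 $2=0 $3=0 $4=9 $5=0 $6=4 $7=8
PC=8  and  $2, $5, $0        | $0=0 $1=12 $2=0 $3=0 $4=9 $5=0 $6=4 $7=8
PC=9  or   $1, $4, $7        | $0=0 $1=9 $2=0 $3=0 $4=9 $5=0 $6=4 $7=8
PC=10 slt  $2, $0, $2        | $0=0 $1=9 $2=0 $3=0 $4=9 $5=0 $6=4 $7=8
PC=11 slt  $3, $4, $3        | $0=0 $1=9 $2=0 $3=0 $4=9 $5=0 $6=4 $7=8
PC=12 ori   $3, $6, 1        | $0=0 $1=9 $2=0 $3=5 $4=9 $5=0 $6=4 $7=8

0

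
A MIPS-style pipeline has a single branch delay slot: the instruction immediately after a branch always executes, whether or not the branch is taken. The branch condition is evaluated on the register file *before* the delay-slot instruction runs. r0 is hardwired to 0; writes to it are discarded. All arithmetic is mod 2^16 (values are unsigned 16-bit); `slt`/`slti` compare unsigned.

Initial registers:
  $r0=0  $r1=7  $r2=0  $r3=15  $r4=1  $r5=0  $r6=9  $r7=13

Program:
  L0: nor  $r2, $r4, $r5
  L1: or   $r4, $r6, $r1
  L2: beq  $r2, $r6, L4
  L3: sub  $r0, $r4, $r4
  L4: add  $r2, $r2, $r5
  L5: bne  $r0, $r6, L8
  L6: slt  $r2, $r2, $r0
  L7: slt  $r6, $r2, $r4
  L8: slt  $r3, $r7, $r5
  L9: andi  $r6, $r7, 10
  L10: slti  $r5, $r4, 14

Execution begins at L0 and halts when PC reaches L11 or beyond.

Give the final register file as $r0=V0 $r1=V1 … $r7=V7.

$r0=0 $r1=7 $r2=0 $r3=0 $r4=15 $r5=0 $r6=8 $r7=13

  step pc=0: nor  $r2, $r4, $r5  regs=(0,7,65534,15,1,0,9,13)
  step pc=1: or   $r4, $r6, $r1  regs=(0,7,65534,15,15,0,9,13)
  step pc=2: beq  $r2, $r6, L4  cond=F  regs=(0,7,65534,15,15,0,9,13)
  step pc=3: sub  $r0, $r4, $r4  regs=(0,7,65534,15,15,0,9,13)
  step pc=4: add  $r2, $r2, $r5  regs=(0,7,65534,15,15,0,9,13)
  step pc=5: bne  $r0, $r6, L8  cond=T  regs=(0,7,65534,15,15,0,9,13)
  step pc=6: slt  $r2, $r2, $r0  regs=(0,7,0,15,15,0,9,13)
  step pc=8: slt  $r3, $r7, $r5  regs=(0,7,0,0,15,0,9,13)
  step pc=9: andi  $r6, $r7, 10  regs=(0,7,0,0,15,0,8,13)
  step pc=10: slti  $r5, $r4, 14  regs=(0,7,0,0,15,0,8,13)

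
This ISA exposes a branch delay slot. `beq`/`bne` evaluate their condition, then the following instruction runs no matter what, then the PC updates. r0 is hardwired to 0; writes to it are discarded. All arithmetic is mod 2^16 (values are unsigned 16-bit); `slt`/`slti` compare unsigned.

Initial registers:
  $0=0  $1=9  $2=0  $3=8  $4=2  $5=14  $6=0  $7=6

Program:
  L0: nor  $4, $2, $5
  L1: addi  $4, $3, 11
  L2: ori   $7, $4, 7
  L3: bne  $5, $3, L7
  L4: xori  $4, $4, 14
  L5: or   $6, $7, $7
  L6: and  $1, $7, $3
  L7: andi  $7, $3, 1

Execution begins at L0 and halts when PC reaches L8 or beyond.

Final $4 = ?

PC=0  nor  $4, $2, $5        | $0=0 $1=9 $2=0 $3=8 $4=65521 $5=14 $6=0 $7=6
PC=1  addi  $4, $3, 11       | $0=0 $1=9 $2=0 $3=8 $4=19 $5=14 $6=0 $7=6
PC=2  ori   $7, $4, 7        | $0=0 $1=9 $2=0 $3=8 $4=19 $5=14 $6=0 $7=23
PC=3  bne  $5, $3, L7        | $0=0 $1=9 $2=0 $3=8 $4=19 $5=14 $6=0 $7=23  [TAKEN]
PC=4  xori  $4, $4, 14       | $0=0 $1=9 $2=0 $3=8 $4=29 $5=14 $6=0 $7=23
PC=7  andi  $7, $3, 1        | $0=0 $1=9 $2=0 $3=8 $4=29 $5=14 $6=0 $7=0

29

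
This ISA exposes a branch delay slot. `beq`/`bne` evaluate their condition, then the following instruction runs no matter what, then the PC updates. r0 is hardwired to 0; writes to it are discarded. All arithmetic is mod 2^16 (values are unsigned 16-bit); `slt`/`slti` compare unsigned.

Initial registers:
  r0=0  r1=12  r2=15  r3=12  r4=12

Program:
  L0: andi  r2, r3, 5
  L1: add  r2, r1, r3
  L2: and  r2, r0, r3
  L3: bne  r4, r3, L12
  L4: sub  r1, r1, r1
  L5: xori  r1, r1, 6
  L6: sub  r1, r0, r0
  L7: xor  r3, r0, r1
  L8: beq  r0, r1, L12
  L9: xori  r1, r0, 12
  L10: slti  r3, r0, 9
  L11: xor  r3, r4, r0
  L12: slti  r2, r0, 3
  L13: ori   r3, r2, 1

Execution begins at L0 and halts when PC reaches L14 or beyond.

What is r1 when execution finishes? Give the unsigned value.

12

[0] andi  r2, r3, 5  →  {r0:0, r1:12, r2:4, r3:12, r4:12}
[1] add  r2, r1, r3  →  {r0:0, r1:12, r2:24, r3:12, r4:12}
[2] and  r2, r0, r3  →  {r0:0, r1:12, r2:0, r3:12, r4:12}
[3] bne  r4, r3, L12  →  {r0:0, r1:12, r2:0, r3:12, r4:12}  ⟨branch fallthrough⟩
[4] sub  r1, r1, r1  →  {r0:0, r1:0, r2:0, r3:12, r4:12}
[5] xori  r1, r1, 6  →  {r0:0, r1:6, r2:0, r3:12, r4:12}
[6] sub  r1, r0, r0  →  {r0:0, r1:0, r2:0, r3:12, r4:12}
[7] xor  r3, r0, r1  →  {r0:0, r1:0, r2:0, r3:0, r4:12}
[8] beq  r0, r1, L12  →  {r0:0, r1:0, r2:0, r3:0, r4:12}  ⟨branch taken⟩
[9] xori  r1, r0, 12  →  {r0:0, r1:12, r2:0, r3:0, r4:12}
[12] slti  r2, r0, 3  →  {r0:0, r1:12, r2:1, r3:0, r4:12}
[13] ori   r3, r2, 1  →  {r0:0, r1:12, r2:1, r3:1, r4:12}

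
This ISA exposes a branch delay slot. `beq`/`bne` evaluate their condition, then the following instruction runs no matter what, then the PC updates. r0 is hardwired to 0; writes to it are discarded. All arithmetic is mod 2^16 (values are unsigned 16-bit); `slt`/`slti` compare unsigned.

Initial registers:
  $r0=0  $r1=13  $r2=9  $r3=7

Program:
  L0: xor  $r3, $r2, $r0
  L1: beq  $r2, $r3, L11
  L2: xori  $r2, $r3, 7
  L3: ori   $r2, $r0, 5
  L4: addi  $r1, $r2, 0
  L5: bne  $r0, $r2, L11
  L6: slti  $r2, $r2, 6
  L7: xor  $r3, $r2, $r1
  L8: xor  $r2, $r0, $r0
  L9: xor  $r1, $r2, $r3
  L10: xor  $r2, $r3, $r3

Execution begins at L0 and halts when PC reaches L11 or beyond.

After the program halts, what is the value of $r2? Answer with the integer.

[0] xor  $r3, $r2, $r0  →  {$r0:0, $r1:13, $r2:9, $r3:9}
[1] beq  $r2, $r3, L11  →  {$r0:0, $r1:13, $r2:9, $r3:9}  ⟨branch taken⟩
[2] xori  $r2, $r3, 7  →  {$r0:0, $r1:13, $r2:14, $r3:9}

14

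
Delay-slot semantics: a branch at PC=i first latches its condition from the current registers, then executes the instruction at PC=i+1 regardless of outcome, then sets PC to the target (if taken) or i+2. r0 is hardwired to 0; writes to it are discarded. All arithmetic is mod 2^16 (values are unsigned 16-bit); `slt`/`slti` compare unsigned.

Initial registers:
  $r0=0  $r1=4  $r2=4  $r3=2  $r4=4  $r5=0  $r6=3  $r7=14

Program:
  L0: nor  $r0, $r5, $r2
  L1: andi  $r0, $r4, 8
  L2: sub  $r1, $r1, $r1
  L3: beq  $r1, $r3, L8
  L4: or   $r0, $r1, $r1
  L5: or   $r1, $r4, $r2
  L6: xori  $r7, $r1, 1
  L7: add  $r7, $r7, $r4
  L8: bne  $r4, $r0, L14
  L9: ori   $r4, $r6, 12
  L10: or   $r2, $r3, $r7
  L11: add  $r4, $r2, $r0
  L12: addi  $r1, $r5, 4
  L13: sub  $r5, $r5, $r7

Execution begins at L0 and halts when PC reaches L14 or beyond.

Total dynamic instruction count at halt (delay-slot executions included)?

10

PC=0  nor  $r0, $r5, $r2     | $r0=0 $r1=4 $r2=4 $r3=2 $r4=4 $r5=0 $r6=3 $r7=14
PC=1  andi  $r0, $r4, 8      | $r0=0 $r1=4 $r2=4 $r3=2 $r4=4 $r5=0 $r6=3 $r7=14
PC=2  sub  $r1, $r1, $r1     | $r0=0 $r1=0 $r2=4 $r3=2 $r4=4 $r5=0 $r6=3 $r7=14
PC=3  beq  $r1, $r3, L8      | $r0=0 $r1=0 $r2=4 $r3=2 $r4=4 $r5=0 $r6=3 $r7=14  [not taken]
PC=4  or   $r0, $r1, $r1     | $r0=0 $r1=0 $r2=4 $r3=2 $r4=4 $r5=0 $r6=3 $r7=14
PC=5  or   $r1, $r4, $r2     | $r0=0 $r1=4 $r2=4 $r3=2 $r4=4 $r5=0 $r6=3 $r7=14
PC=6  xori  $r7, $r1, 1      | $r0=0 $r1=4 $r2=4 $r3=2 $r4=4 $r5=0 $r6=3 $r7=5
PC=7  add  $r7, $r7, $r4     | $r0=0 $r1=4 $r2=4 $r3=2 $r4=4 $r5=0 $r6=3 $r7=9
PC=8  bne  $r4, $r0, L14     | $r0=0 $r1=4 $r2=4 $r3=2 $r4=4 $r5=0 $r6=3 $r7=9  [TAKEN]
PC=9  ori   $r4, $r6, 12     | $r0=0 $r1=4 $r2=4 $r3=2 $r4=15 $r5=0 $r6=3 $r7=9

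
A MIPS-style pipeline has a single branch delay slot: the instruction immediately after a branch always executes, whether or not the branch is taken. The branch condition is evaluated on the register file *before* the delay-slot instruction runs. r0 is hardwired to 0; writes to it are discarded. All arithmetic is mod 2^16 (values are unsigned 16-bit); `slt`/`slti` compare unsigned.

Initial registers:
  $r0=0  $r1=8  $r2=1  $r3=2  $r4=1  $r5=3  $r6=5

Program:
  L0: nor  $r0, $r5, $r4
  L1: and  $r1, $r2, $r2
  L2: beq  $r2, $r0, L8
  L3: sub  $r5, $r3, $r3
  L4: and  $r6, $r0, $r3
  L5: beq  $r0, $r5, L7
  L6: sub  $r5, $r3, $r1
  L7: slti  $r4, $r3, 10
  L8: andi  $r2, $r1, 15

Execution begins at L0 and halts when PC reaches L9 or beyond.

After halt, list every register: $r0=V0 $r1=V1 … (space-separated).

PC=0  nor  $r0, $r5, $r4     | $r0=0 $r1=8 $r2=1 $r3=2 $r4=1 $r5=3 $r6=5
PC=1  and  $r1, $r2, $r2     | $r0=0 $r1=1 $r2=1 $r3=2 $r4=1 $r5=3 $r6=5
PC=2  beq  $r2, $r0, L8      | $r0=0 $r1=1 $r2=1 $r3=2 $r4=1 $r5=3 $r6=5  [not taken]
PC=3  sub  $r5, $r3, $r3     | $r0=0 $r1=1 $r2=1 $r3=2 $r4=1 $r5=0 $r6=5
PC=4  and  $r6, $r0, $r3     | $r0=0 $r1=1 $r2=1 $r3=2 $r4=1 $r5=0 $r6=0
PC=5  beq  $r0, $r5, L7      | $r0=0 $r1=1 $r2=1 $r3=2 $r4=1 $r5=0 $r6=0  [TAKEN]
PC=6  sub  $r5, $r3, $r1     | $r0=0 $r1=1 $r2=1 $r3=2 $r4=1 $r5=1 $r6=0
PC=7  slti  $r4, $r3, 10     | $r0=0 $r1=1 $r2=1 $r3=2 $r4=1 $r5=1 $r6=0
PC=8  andi  $r2, $r1, 15     | $r0=0 $r1=1 $r2=1 $r3=2 $r4=1 $r5=1 $r6=0

$r0=0 $r1=1 $r2=1 $r3=2 $r4=1 $r5=1 $r6=0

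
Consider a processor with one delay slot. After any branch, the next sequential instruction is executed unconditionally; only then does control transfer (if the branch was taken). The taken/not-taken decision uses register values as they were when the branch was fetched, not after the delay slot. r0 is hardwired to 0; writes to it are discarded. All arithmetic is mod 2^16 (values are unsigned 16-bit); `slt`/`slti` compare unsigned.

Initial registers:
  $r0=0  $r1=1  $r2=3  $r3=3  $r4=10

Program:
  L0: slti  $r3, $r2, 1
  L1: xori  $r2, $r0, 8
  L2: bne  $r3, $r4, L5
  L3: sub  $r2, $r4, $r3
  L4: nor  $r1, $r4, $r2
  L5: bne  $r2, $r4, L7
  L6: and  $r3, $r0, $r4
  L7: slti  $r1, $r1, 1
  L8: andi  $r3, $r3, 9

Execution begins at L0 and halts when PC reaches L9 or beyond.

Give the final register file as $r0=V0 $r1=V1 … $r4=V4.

  step pc=0: slti  $r3, $r2, 1  regs=(0,1,3,0,10)
  step pc=1: xori  $r2, $r0, 8  regs=(0,1,8,0,10)
  step pc=2: bne  $r3, $r4, L5  cond=T  regs=(0,1,8,0,10)
  step pc=3: sub  $r2, $r4, $r3  regs=(0,1,10,0,10)
  step pc=5: bne  $r2, $r4, L7  cond=F  regs=(0,1,10,0,10)
  step pc=6: and  $r3, $r0, $r4  regs=(0,1,10,0,10)
  step pc=7: slti  $r1, $r1, 1  regs=(0,0,10,0,10)
  step pc=8: andi  $r3, $r3, 9  regs=(0,0,10,0,10)

$r0=0 $r1=0 $r2=10 $r3=0 $r4=10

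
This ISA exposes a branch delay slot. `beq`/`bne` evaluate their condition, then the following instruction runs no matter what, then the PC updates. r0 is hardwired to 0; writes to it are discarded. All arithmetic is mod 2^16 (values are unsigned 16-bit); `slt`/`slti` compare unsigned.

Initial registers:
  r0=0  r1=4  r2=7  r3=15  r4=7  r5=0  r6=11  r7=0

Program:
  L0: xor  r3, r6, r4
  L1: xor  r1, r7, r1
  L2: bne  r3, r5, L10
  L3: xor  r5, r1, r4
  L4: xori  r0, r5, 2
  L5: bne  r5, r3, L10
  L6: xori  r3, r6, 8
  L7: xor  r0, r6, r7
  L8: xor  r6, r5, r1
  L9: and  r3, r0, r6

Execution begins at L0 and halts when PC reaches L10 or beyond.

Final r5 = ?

PC=0  xor  r3, r6, r4        | r0=0 r1=4 r2=7 r3=12 r4=7 r5=0 r6=11 r7=0
PC=1  xor  r1, r7, r1        | r0=0 r1=4 r2=7 r3=12 r4=7 r5=0 r6=11 r7=0
PC=2  bne  r3, r5, L10       | r0=0 r1=4 r2=7 r3=12 r4=7 r5=0 r6=11 r7=0  [TAKEN]
PC=3  xor  r5, r1, r4        | r0=0 r1=4 r2=7 r3=12 r4=7 r5=3 r6=11 r7=0

3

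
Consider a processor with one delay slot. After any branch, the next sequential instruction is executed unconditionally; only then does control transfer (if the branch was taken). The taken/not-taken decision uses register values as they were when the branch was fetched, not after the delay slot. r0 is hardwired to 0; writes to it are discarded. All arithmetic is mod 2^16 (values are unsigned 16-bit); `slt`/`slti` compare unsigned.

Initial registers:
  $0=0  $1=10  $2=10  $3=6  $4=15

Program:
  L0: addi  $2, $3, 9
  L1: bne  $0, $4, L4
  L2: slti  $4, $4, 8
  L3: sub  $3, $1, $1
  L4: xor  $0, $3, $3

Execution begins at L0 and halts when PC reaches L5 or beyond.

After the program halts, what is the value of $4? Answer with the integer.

  step pc=0: addi  $2, $3, 9  regs=(0,10,15,6,15)
  step pc=1: bne  $0, $4, L4  cond=T  regs=(0,10,15,6,15)
  step pc=2: slti  $4, $4, 8  regs=(0,10,15,6,0)
  step pc=4: xor  $0, $3, $3  regs=(0,10,15,6,0)

0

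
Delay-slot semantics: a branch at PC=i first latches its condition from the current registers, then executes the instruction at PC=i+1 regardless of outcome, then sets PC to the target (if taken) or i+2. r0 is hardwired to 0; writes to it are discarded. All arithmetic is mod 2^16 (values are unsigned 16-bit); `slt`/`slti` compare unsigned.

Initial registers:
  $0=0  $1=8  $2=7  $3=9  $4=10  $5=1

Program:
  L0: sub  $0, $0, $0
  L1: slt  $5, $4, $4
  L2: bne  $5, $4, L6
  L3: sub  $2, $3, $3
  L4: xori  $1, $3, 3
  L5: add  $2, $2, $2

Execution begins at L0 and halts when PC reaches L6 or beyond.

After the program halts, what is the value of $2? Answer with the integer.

PC=0  sub  $0, $0, $0        | $0=0 $1=8 $2=7 $3=9 $4=10 $5=1
PC=1  slt  $5, $4, $4        | $0=0 $1=8 $2=7 $3=9 $4=10 $5=0
PC=2  bne  $5, $4, L6        | $0=0 $1=8 $2=7 $3=9 $4=10 $5=0  [TAKEN]
PC=3  sub  $2, $3, $3        | $0=0 $1=8 $2=0 $3=9 $4=10 $5=0

0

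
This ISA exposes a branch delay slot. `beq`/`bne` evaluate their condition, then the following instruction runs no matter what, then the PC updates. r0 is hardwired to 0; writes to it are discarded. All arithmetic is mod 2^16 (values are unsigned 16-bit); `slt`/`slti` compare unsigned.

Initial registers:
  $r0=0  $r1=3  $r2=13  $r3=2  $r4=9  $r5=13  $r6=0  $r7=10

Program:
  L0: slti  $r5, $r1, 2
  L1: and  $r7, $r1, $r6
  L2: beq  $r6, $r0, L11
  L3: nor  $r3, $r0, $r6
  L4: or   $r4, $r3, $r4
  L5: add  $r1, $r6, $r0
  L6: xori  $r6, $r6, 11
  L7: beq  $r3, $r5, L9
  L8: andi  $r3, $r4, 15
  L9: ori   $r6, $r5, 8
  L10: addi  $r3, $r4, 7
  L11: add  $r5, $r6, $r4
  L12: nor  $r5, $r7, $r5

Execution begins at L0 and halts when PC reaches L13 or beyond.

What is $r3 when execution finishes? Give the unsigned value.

PC=0  slti  $r5, $r1, 2      | $r0=0 $r1=3 $r2=13 $r3=2 $r4=9 $r5=0 $r6=0 $r7=10
PC=1  and  $r7, $r1, $r6     | $r0=0 $r1=3 $r2=13 $r3=2 $r4=9 $r5=0 $r6=0 $r7=0
PC=2  beq  $r6, $r0, L11     | $r0=0 $r1=3 $r2=13 $r3=2 $r4=9 $r5=0 $r6=0 $r7=0  [TAKEN]
PC=3  nor  $r3, $r0, $r6     | $r0=0 $r1=3 $r2=13 $r3=65535 $r4=9 $r5=0 $r6=0 $r7=0
PC=11 add  $r5, $r6, $r4     | $r0=0 $r1=3 $r2=13 $r3=65535 $r4=9 $r5=9 $r6=0 $r7=0
PC=12 nor  $r5, $r7, $r5     | $r0=0 $r1=3 $r2=13 $r3=65535 $r4=9 $r5=65526 $r6=0 $r7=0

65535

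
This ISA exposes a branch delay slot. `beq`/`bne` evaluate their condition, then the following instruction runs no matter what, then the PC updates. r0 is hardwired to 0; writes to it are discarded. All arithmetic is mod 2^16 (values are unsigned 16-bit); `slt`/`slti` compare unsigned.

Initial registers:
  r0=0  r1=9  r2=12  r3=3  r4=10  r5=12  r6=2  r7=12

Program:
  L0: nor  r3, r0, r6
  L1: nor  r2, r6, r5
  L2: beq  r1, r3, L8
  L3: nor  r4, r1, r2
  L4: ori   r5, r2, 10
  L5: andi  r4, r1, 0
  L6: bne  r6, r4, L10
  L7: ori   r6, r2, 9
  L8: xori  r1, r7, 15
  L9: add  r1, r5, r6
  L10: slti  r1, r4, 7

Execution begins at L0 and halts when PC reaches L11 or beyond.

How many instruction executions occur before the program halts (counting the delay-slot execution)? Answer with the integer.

9

PC=0  nor  r3, r0, r6        | r0=0 r1=9 r2=12 r3=65533 r4=10 r5=12 r6=2 r7=12
PC=1  nor  r2, r6, r5        | r0=0 r1=9 r2=65521 r3=65533 r4=10 r5=12 r6=2 r7=12
PC=2  beq  r1, r3, L8        | r0=0 r1=9 r2=65521 r3=65533 r4=10 r5=12 r6=2 r7=12  [not taken]
PC=3  nor  r4, r1, r2        | r0=0 r1=9 r2=65521 r3=65533 r4=6 r5=12 r6=2 r7=12
PC=4  ori   r5, r2, 10       | r0=0 r1=9 r2=65521 r3=65533 r4=6 r5=65531 r6=2 r7=12
PC=5  andi  r4, r1, 0        | r0=0 r1=9 r2=65521 r3=65533 r4=0 r5=65531 r6=2 r7=12
PC=6  bne  r6, r4, L10       | r0=0 r1=9 r2=65521 r3=65533 r4=0 r5=65531 r6=2 r7=12  [TAKEN]
PC=7  ori   r6, r2, 9        | r0=0 r1=9 r2=65521 r3=65533 r4=0 r5=65531 r6=65529 r7=12
PC=10 slti  r1, r4, 7        | r0=0 r1=1 r2=65521 r3=65533 r4=0 r5=65531 r6=65529 r7=12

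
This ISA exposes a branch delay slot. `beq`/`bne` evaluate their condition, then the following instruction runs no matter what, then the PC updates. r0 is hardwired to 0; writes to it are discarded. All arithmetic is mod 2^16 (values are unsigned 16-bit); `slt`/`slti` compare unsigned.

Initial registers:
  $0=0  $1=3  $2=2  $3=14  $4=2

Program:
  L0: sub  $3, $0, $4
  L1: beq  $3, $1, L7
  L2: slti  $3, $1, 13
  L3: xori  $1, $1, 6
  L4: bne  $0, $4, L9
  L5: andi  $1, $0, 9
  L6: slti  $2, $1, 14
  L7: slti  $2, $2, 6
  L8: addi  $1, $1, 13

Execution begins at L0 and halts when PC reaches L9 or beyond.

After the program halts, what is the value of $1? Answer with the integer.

0

  step pc=0: sub  $3, $0, $4  regs=(0,3,2,65534,2)
  step pc=1: beq  $3, $1, L7  cond=F  regs=(0,3,2,65534,2)
  step pc=2: slti  $3, $1, 13  regs=(0,3,2,1,2)
  step pc=3: xori  $1, $1, 6  regs=(0,5,2,1,2)
  step pc=4: bne  $0, $4, L9  cond=T  regs=(0,5,2,1,2)
  step pc=5: andi  $1, $0, 9  regs=(0,0,2,1,2)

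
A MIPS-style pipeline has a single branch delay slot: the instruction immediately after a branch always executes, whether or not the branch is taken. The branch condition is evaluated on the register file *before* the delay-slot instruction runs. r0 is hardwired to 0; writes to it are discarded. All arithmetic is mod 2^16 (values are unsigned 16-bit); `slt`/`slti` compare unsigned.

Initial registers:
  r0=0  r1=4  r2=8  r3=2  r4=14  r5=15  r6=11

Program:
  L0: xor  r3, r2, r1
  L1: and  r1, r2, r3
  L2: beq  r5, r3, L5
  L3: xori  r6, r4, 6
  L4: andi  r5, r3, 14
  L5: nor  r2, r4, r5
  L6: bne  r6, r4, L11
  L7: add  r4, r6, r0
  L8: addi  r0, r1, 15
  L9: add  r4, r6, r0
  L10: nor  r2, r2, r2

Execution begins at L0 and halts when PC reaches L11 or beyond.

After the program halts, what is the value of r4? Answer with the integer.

8

[0] xor  r3, r2, r1  →  {r0:0, r1:4, r2:8, r3:12, r4:14, r5:15, r6:11}
[1] and  r1, r2, r3  →  {r0:0, r1:8, r2:8, r3:12, r4:14, r5:15, r6:11}
[2] beq  r5, r3, L5  →  {r0:0, r1:8, r2:8, r3:12, r4:14, r5:15, r6:11}  ⟨branch fallthrough⟩
[3] xori  r6, r4, 6  →  {r0:0, r1:8, r2:8, r3:12, r4:14, r5:15, r6:8}
[4] andi  r5, r3, 14  →  {r0:0, r1:8, r2:8, r3:12, r4:14, r5:12, r6:8}
[5] nor  r2, r4, r5  →  {r0:0, r1:8, r2:65521, r3:12, r4:14, r5:12, r6:8}
[6] bne  r6, r4, L11  →  {r0:0, r1:8, r2:65521, r3:12, r4:14, r5:12, r6:8}  ⟨branch taken⟩
[7] add  r4, r6, r0  →  {r0:0, r1:8, r2:65521, r3:12, r4:8, r5:12, r6:8}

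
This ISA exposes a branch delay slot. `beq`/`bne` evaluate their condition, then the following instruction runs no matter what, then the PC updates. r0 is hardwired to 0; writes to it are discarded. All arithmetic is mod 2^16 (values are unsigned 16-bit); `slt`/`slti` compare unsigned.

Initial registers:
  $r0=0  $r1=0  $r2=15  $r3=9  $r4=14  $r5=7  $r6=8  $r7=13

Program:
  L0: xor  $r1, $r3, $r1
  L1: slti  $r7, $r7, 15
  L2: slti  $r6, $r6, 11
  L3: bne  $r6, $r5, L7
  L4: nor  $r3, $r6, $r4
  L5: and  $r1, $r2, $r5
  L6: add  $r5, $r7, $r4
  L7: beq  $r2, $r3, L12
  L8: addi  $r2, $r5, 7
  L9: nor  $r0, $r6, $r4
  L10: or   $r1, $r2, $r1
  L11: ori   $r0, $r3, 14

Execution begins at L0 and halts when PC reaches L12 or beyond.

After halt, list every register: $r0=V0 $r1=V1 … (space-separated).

$r0=0 $r1=15 $r2=14 $r3=65520 $r4=14 $r5=7 $r6=1 $r7=1

PC=0  xor  $r1, $r3, $r1     | $r0=0 $r1=9 $r2=15 $r3=9 $r4=14 $r5=7 $r6=8 $r7=13
PC=1  slti  $r7, $r7, 15     | $r0=0 $r1=9 $r2=15 $r3=9 $r4=14 $r5=7 $r6=8 $r7=1
PC=2  slti  $r6, $r6, 11     | $r0=0 $r1=9 $r2=15 $r3=9 $r4=14 $r5=7 $r6=1 $r7=1
PC=3  bne  $r6, $r5, L7      | $r0=0 $r1=9 $r2=15 $r3=9 $r4=14 $r5=7 $r6=1 $r7=1  [TAKEN]
PC=4  nor  $r3, $r6, $r4     | $r0=0 $r1=9 $r2=15 $r3=65520 $r4=14 $r5=7 $r6=1 $r7=1
PC=7  beq  $r2, $r3, L12     | $r0=0 $r1=9 $r2=15 $r3=65520 $r4=14 $r5=7 $r6=1 $r7=1  [not taken]
PC=8  addi  $r2, $r5, 7      | $r0=0 $r1=9 $r2=14 $r3=65520 $r4=14 $r5=7 $r6=1 $r7=1
PC=9  nor  $r0, $r6, $r4     | $r0=0 $r1=9 $r2=14 $r3=65520 $r4=14 $r5=7 $r6=1 $r7=1
PC=10 or   $r1, $r2, $r1     | $r0=0 $r1=15 $r2=14 $r3=65520 $r4=14 $r5=7 $r6=1 $r7=1
PC=11 ori   $r0, $r3, 14     | $r0=0 $r1=15 $r2=14 $r3=65520 $r4=14 $r5=7 $r6=1 $r7=1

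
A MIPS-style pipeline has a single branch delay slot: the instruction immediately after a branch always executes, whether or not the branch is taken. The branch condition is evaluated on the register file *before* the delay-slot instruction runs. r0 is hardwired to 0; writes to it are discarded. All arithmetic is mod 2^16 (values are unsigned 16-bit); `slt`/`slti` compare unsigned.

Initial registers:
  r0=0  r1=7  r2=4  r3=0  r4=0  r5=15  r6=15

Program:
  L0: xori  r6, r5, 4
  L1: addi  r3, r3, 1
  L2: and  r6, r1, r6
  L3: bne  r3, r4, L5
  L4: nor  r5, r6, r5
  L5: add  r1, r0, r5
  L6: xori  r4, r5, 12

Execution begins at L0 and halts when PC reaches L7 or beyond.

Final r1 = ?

PC=0  xori  r6, r5, 4        | r0=0 r1=7 r2=4 r3=0 r4=0 r5=15 r6=11
PC=1  addi  r3, r3, 1        | r0=0 r1=7 r2=4 r3=1 r4=0 r5=15 r6=11
PC=2  and  r6, r1, r6        | r0=0 r1=7 r2=4 r3=1 r4=0 r5=15 r6=3
PC=3  bne  r3, r4, L5        | r0=0 r1=7 r2=4 r3=1 r4=0 r5=15 r6=3  [TAKEN]
PC=4  nor  r5, r6, r5        | r0=0 r1=7 r2=4 r3=1 r4=0 r5=65520 r6=3
PC=5  add  r1, r0, r5        | r0=0 r1=65520 r2=4 r3=1 r4=0 r5=65520 r6=3
PC=6  xori  r4, r5, 12       | r0=0 r1=65520 r2=4 r3=1 r4=65532 r5=65520 r6=3

65520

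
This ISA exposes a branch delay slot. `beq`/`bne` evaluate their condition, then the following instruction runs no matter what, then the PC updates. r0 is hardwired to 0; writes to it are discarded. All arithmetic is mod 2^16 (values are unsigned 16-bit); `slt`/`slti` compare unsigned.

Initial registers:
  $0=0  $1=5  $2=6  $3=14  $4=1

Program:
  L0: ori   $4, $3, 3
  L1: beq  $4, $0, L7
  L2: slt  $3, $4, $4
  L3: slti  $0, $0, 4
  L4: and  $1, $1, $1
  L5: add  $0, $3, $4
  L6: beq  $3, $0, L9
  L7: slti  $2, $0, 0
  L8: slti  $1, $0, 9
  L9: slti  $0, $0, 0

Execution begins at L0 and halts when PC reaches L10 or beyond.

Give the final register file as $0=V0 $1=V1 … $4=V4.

  step pc=0: ori   $4, $3, 3  regs=(0,5,6,14,15)
  step pc=1: beq  $4, $0, L7  cond=F  regs=(0,5,6,14,15)
  step pc=2: slt  $3, $4, $4  regs=(0,5,6,0,15)
  step pc=3: slti  $0, $0, 4  regs=(0,5,6,0,15)
  step pc=4: and  $1, $1, $1  regs=(0,5,6,0,15)
  step pc=5: add  $0, $3, $4  regs=(0,5,6,0,15)
  step pc=6: beq  $3, $0, L9  cond=T  regs=(0,5,6,0,15)
  step pc=7: slti  $2, $0, 0  regs=(0,5,0,0,15)
  step pc=9: slti  $0, $0, 0  regs=(0,5,0,0,15)

$0=0 $1=5 $2=0 $3=0 $4=15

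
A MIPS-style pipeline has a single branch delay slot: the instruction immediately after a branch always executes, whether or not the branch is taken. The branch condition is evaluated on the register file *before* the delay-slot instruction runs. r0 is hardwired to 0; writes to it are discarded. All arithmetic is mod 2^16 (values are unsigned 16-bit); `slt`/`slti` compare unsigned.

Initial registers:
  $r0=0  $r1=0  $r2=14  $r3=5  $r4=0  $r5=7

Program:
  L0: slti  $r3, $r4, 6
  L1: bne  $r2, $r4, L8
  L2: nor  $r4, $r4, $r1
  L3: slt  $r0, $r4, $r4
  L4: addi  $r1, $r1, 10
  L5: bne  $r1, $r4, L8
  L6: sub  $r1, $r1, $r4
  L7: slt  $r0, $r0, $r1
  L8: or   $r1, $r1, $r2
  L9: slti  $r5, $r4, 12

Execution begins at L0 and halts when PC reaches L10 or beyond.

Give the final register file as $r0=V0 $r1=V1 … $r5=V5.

[0] slti  $r3, $r4, 6  →  {$r0:0, $r1:0, $r2:14, $r3:1, $r4:0, $r5:7}
[1] bne  $r2, $r4, L8  →  {$r0:0, $r1:0, $r2:14, $r3:1, $r4:0, $r5:7}  ⟨branch taken⟩
[2] nor  $r4, $r4, $r1  →  {$r0:0, $r1:0, $r2:14, $r3:1, $r4:65535, $r5:7}
[8] or   $r1, $r1, $r2  →  {$r0:0, $r1:14, $r2:14, $r3:1, $r4:65535, $r5:7}
[9] slti  $r5, $r4, 12  →  {$r0:0, $r1:14, $r2:14, $r3:1, $r4:65535, $r5:0}

$r0=0 $r1=14 $r2=14 $r3=1 $r4=65535 $r5=0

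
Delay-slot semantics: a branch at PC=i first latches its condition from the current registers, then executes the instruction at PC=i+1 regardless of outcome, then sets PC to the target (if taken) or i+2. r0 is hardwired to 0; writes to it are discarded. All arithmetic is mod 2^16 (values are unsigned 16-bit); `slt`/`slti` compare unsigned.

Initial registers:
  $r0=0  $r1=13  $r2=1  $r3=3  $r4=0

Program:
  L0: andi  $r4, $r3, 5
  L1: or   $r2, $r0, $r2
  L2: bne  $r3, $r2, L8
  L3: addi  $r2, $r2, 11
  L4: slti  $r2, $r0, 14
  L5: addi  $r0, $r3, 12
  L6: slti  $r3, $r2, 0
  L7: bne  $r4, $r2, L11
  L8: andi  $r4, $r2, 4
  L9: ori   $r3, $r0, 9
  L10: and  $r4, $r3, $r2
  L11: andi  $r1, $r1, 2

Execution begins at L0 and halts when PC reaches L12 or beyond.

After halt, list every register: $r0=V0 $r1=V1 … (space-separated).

$r0=0 $r1=0 $r2=12 $r3=9 $r4=8

#0 andi  $r4, $r3, 5 ; 0/13/1/3/1
#1 or   $r2, $r0, $r2 ; 0/13/1/3/1
#2 bne  $r3, $r2, L8 ; 0/13/1/3/1 ; →target
#3 addi  $r2, $r2, 11 ; 0/13/12/3/1
#8 andi  $r4, $r2, 4 ; 0/13/12/3/4
#9 ori   $r3, $r0, 9 ; 0/13/12/9/4
#10 and  $r4, $r3, $r2 ; 0/13/12/9/8
#11 andi  $r1, $r1, 2 ; 0/0/12/9/8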